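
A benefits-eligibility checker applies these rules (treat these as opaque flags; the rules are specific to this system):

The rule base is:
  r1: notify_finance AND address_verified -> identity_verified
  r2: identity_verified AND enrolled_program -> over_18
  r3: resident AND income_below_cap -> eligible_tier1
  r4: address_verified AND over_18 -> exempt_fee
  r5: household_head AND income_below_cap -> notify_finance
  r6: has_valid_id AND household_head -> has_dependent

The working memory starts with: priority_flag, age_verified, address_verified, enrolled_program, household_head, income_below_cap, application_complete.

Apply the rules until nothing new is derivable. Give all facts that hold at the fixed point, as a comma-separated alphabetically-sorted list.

Round 1 fires r5, giving notify_finance.
Round 2 fires r1, giving identity_verified.
Round 3 fires r2, giving over_18.
Round 4 fires r4, giving exempt_fee.

address_verified, age_verified, application_complete, enrolled_program, exempt_fee, household_head, identity_verified, income_below_cap, notify_finance, over_18, priority_flag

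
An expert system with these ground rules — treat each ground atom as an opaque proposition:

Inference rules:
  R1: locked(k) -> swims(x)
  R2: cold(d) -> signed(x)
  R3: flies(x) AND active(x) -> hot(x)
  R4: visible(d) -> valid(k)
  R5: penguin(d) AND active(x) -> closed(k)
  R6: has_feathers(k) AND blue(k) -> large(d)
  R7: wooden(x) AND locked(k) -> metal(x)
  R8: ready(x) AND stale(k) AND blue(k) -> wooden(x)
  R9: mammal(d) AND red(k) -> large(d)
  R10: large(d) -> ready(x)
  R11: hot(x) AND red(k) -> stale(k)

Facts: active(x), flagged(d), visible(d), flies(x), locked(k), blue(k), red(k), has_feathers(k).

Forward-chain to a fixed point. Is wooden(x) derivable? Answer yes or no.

[1] R1 [locked(k) -> swims(x)]; R3 [flies(x) AND active(x) -> hot(x)]; R4 [visible(d) -> valid(k)]; R6 [has_feathers(k) AND blue(k) -> large(d)]. ⇒ new: swims(x), hot(x), valid(k), large(d).
[2] R10 [large(d) -> ready(x)]; R11 [hot(x) AND red(k) -> stale(k)]. ⇒ new: ready(x), stale(k).
[3] R8 [ready(x) AND stale(k) AND blue(k) -> wooden(x)]. ⇒ new: wooden(x).
[4] R7 [wooden(x) AND locked(k) -> metal(x)]. ⇒ new: metal(x).
wooden(x) appears in round 3, so it is derivable.

yes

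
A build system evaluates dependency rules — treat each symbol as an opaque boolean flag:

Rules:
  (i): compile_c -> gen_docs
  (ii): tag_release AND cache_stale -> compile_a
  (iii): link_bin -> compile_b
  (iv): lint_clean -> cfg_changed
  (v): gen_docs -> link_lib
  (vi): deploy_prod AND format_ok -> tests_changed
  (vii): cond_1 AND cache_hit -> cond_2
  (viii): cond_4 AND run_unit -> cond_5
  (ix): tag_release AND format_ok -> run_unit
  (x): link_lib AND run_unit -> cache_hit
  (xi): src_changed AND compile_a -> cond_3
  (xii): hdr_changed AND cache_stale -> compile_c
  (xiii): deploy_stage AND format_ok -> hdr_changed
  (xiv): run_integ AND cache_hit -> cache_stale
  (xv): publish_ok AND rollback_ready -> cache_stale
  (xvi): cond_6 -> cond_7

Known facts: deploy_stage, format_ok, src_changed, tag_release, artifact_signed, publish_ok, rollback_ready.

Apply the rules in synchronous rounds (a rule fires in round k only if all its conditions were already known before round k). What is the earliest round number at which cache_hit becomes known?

Round 1: (ix) [tag_release AND format_ok -> run_unit]; (xiii) [deploy_stage AND format_ok -> hdr_changed]; (xv) [publish_ok AND rollback_ready -> cache_stale]. Adds run_unit, hdr_changed, cache_stale.
Round 2: (ii) [tag_release AND cache_stale -> compile_a]; (xii) [hdr_changed AND cache_stale -> compile_c]. Adds compile_a, compile_c.
Round 3: (i) [compile_c -> gen_docs]; (xi) [src_changed AND compile_a -> cond_3]. Adds gen_docs, cond_3.
Round 4: (v) [gen_docs -> link_lib]. Adds link_lib.
Round 5: (x) [link_lib AND run_unit -> cache_hit]. Adds cache_hit.
cache_hit first appears in round 5.

5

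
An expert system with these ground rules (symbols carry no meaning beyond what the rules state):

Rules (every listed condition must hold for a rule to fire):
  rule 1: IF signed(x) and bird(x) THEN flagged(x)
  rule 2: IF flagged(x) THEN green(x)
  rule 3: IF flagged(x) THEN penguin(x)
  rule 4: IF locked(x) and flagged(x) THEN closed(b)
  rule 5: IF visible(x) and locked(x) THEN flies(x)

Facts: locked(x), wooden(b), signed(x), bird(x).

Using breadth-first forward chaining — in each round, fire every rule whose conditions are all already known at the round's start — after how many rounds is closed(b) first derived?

Round 1 — rule 1, derive flagged(x).
Round 2 — rule 2, rule 3, rule 4, derive green(x), penguin(x), closed(b).
closed(b) first appears in round 2.

2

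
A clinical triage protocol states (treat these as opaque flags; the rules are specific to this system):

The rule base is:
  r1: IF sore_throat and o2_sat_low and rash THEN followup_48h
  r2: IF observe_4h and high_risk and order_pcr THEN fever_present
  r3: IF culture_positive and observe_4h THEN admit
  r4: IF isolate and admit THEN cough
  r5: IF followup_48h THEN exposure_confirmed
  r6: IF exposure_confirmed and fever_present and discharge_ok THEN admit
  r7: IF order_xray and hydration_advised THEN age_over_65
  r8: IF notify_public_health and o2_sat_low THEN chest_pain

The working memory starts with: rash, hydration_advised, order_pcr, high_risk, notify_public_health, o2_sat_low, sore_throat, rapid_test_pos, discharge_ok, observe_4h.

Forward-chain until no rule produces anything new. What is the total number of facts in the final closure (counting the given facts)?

15

[1] r1 [IF sore_throat and o2_sat_low and rash THEN followup_48h]; r2 [IF observe_4h and high_risk and order_pcr THEN fever_present]; r8 [IF notify_public_health and o2_sat_low THEN chest_pain]. ⇒ new: followup_48h, fever_present, chest_pain.
[2] r5 [IF followup_48h THEN exposure_confirmed]. ⇒ new: exposure_confirmed.
[3] r6 [IF exposure_confirmed and fever_present and discharge_ok THEN admit]. ⇒ new: admit.
Closure: {admit, chest_pain, discharge_ok, exposure_confirmed, fever_present, followup_48h, high_risk, hydration_advised, notify_public_health, o2_sat_low, observe_4h, order_pcr, rapid_test_pos, rash, sore_throat} — 15 facts.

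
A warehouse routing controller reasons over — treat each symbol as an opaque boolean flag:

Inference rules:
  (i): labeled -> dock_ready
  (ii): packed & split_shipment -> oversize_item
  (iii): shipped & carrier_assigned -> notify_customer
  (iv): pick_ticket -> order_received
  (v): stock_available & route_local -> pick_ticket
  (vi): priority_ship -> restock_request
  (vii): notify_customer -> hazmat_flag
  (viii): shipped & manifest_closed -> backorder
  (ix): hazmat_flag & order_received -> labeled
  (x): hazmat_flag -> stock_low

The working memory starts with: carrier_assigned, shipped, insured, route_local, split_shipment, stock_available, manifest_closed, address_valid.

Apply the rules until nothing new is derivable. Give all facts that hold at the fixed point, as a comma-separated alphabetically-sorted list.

address_valid, backorder, carrier_assigned, dock_ready, hazmat_flag, insured, labeled, manifest_closed, notify_customer, order_received, pick_ticket, route_local, shipped, split_shipment, stock_available, stock_low

Round 1: (iii) [shipped & carrier_assigned -> notify_customer]; (v) [stock_available & route_local -> pick_ticket]; (viii) [shipped & manifest_closed -> backorder]. New: notify_customer, pick_ticket, backorder.
Round 2: (iv) [pick_ticket -> order_received]; (vii) [notify_customer -> hazmat_flag]. New: order_received, hazmat_flag.
Round 3: (ix) [hazmat_flag & order_received -> labeled]; (x) [hazmat_flag -> stock_low]. New: labeled, stock_low.
Round 4: (i) [labeled -> dock_ready]. New: dock_ready.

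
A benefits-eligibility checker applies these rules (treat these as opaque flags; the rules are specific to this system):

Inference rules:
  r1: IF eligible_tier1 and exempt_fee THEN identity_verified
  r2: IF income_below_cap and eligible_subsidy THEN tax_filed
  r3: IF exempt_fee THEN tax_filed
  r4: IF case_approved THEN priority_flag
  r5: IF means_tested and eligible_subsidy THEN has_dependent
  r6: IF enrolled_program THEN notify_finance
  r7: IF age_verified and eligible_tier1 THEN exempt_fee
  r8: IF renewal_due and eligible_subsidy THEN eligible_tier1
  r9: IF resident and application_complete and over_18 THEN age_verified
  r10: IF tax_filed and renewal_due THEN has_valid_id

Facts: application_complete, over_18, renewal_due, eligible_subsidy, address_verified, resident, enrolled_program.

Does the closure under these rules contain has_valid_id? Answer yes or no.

yes

Round 1: r6 [IF enrolled_program THEN notify_finance]; r8 [IF renewal_due and eligible_subsidy THEN eligible_tier1]; r9 [IF resident and application_complete and over_18 THEN age_verified]. New: notify_finance, eligible_tier1, age_verified.
Round 2: r7 [IF age_verified and eligible_tier1 THEN exempt_fee]. New: exempt_fee.
Round 3: r1 [IF eligible_tier1 and exempt_fee THEN identity_verified]; r3 [IF exempt_fee THEN tax_filed]. New: identity_verified, tax_filed.
Round 4: r10 [IF tax_filed and renewal_due THEN has_valid_id]. New: has_valid_id.
has_valid_id appears in round 4, so it is derivable.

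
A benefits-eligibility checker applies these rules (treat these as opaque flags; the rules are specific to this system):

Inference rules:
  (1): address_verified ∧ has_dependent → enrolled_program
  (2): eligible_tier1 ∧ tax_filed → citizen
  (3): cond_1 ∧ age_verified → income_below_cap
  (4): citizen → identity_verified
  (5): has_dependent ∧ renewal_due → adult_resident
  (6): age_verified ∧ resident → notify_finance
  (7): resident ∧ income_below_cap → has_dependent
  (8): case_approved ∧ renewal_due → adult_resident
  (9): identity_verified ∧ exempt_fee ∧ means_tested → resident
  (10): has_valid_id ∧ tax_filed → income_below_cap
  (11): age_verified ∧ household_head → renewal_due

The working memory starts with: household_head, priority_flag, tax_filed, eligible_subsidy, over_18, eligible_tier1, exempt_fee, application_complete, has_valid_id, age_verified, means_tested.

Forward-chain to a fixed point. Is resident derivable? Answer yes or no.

Round 1 — (2), (10), (11), derive citizen, income_below_cap, renewal_due.
Round 2 — (4), derive identity_verified.
Round 3 — (9), derive resident.
Round 4 — (6), (7), derive notify_finance, has_dependent.
Round 5 — (5), derive adult_resident.
resident appears in round 3, so it is derivable.

yes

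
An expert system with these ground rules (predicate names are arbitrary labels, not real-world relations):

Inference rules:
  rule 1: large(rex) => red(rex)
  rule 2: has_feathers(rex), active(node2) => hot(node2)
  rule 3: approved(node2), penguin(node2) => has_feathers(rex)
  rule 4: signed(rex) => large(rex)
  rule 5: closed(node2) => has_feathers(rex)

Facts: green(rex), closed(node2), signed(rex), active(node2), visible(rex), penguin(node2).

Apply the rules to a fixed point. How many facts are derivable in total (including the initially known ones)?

Round 1 — rule 4, rule 5, derive large(rex), has_feathers(rex).
Round 2 — rule 1, rule 2, derive red(rex), hot(node2).
Closure: {active(node2), closed(node2), green(rex), has_feathers(rex), hot(node2), large(rex), penguin(node2), red(rex), signed(rex), visible(rex)} — 10 facts.

10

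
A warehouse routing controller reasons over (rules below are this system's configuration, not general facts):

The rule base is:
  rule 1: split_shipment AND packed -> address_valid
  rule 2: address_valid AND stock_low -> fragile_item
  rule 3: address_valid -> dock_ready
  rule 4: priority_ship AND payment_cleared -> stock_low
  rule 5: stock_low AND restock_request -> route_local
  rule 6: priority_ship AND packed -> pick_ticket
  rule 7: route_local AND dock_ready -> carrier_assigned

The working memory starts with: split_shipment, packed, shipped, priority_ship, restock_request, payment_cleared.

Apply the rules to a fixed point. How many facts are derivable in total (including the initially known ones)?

Round 1 — rule 1, rule 4, rule 6, derive address_valid, stock_low, pick_ticket.
Round 2 — rule 2, rule 3, rule 5, derive fragile_item, dock_ready, route_local.
Round 3 — rule 7, derive carrier_assigned.
Closure: {address_valid, carrier_assigned, dock_ready, fragile_item, packed, payment_cleared, pick_ticket, priority_ship, restock_request, route_local, shipped, split_shipment, stock_low} — 13 facts.

13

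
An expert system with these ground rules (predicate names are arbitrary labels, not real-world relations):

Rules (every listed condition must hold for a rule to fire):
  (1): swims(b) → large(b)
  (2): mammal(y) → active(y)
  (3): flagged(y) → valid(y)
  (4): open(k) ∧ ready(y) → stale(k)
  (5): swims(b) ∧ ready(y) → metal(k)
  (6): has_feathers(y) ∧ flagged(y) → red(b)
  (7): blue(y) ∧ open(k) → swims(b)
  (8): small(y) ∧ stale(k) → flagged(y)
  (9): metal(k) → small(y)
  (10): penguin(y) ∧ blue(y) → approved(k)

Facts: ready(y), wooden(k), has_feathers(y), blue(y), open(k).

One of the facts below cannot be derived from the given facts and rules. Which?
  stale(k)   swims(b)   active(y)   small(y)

active(y)

Round 1 — (4), (7), derive stale(k), swims(b).
Round 2 — (1), (5), derive large(b), metal(k).
Round 3 — (9), derive small(y).
Round 4 — (8), derive flagged(y).
Round 5 — (3), (6), derive valid(y), red(b).
Derived: swims(b) (round 1), stale(k) (round 1), small(y) (round 3). active(y) never appears in any round.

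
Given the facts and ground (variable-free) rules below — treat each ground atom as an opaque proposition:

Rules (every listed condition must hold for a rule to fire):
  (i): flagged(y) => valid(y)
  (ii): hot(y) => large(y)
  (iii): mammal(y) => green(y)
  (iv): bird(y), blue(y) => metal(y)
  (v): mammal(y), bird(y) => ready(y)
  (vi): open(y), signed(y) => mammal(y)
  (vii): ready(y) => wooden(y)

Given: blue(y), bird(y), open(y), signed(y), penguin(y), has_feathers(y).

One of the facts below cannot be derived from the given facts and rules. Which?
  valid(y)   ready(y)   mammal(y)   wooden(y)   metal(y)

valid(y)

Round 1: (iv) [bird(y), blue(y) => metal(y)]; (vi) [open(y), signed(y) => mammal(y)]. Adds metal(y), mammal(y).
Round 2: (iii) [mammal(y) => green(y)]; (v) [mammal(y), bird(y) => ready(y)]. Adds green(y), ready(y).
Round 3: (vii) [ready(y) => wooden(y)]. Adds wooden(y).
Derived: ready(y) (round 2), wooden(y) (round 3), metal(y) (round 1), mammal(y) (round 1). valid(y) never appears in any round.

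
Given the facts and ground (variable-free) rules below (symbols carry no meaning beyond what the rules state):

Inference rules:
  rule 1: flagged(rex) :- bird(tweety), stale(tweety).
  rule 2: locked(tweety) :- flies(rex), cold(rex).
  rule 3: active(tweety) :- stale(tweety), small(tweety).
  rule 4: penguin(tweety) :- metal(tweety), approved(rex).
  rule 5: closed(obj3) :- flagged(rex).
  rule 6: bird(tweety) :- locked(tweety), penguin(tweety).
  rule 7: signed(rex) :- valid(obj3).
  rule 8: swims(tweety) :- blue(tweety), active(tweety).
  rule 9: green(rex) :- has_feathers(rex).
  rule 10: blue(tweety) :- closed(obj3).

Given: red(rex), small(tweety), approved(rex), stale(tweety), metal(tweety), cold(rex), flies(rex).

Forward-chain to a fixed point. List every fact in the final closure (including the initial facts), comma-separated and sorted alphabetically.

active(tweety), approved(rex), bird(tweety), blue(tweety), closed(obj3), cold(rex), flagged(rex), flies(rex), locked(tweety), metal(tweety), penguin(tweety), red(rex), small(tweety), stale(tweety), swims(tweety)

Round 1: rule 2 [locked(tweety) :- flies(rex), cold(rex).]; rule 3 [active(tweety) :- stale(tweety), small(tweety).]; rule 4 [penguin(tweety) :- metal(tweety), approved(rex).]. New: locked(tweety), active(tweety), penguin(tweety).
Round 2: rule 6 [bird(tweety) :- locked(tweety), penguin(tweety).]. New: bird(tweety).
Round 3: rule 1 [flagged(rex) :- bird(tweety), stale(tweety).]. New: flagged(rex).
Round 4: rule 5 [closed(obj3) :- flagged(rex).]. New: closed(obj3).
Round 5: rule 10 [blue(tweety) :- closed(obj3).]. New: blue(tweety).
Round 6: rule 8 [swims(tweety) :- blue(tweety), active(tweety).]. New: swims(tweety).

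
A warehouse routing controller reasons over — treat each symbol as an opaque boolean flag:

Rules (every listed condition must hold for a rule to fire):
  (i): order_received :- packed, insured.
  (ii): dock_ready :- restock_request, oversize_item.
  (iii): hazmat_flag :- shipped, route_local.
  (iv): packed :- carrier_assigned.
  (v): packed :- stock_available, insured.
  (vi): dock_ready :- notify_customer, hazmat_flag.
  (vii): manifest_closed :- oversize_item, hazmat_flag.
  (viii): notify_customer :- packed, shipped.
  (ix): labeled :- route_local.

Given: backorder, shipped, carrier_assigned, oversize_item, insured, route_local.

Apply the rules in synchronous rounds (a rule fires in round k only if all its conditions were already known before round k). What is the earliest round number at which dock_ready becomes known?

3

Round 1: (iii) [hazmat_flag :- shipped, route_local.]; (iv) [packed :- carrier_assigned.]; (ix) [labeled :- route_local.]. New: hazmat_flag, packed, labeled.
Round 2: (i) [order_received :- packed, insured.]; (vii) [manifest_closed :- oversize_item, hazmat_flag.]; (viii) [notify_customer :- packed, shipped.]. New: order_received, manifest_closed, notify_customer.
Round 3: (vi) [dock_ready :- notify_customer, hazmat_flag.]. New: dock_ready.
dock_ready first appears in round 3.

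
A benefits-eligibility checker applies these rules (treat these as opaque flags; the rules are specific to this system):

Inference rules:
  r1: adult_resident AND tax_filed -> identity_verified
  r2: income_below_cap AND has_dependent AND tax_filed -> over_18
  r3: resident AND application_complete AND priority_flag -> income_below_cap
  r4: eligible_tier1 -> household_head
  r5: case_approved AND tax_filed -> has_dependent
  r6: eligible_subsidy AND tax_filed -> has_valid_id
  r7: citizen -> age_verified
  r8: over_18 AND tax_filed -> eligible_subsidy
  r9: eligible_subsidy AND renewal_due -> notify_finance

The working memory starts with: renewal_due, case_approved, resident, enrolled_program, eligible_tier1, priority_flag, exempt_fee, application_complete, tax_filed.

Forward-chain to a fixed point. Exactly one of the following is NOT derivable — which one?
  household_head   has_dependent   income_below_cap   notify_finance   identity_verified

Round 1 fires r3, r4, r5, giving income_below_cap, household_head, has_dependent.
Round 2 fires r2, giving over_18.
Round 3 fires r8, giving eligible_subsidy.
Round 4 fires r6, r9, giving has_valid_id, notify_finance.
Derived: income_below_cap (round 1), household_head (round 1), notify_finance (round 4), has_dependent (round 1). identity_verified never appears in any round.

identity_verified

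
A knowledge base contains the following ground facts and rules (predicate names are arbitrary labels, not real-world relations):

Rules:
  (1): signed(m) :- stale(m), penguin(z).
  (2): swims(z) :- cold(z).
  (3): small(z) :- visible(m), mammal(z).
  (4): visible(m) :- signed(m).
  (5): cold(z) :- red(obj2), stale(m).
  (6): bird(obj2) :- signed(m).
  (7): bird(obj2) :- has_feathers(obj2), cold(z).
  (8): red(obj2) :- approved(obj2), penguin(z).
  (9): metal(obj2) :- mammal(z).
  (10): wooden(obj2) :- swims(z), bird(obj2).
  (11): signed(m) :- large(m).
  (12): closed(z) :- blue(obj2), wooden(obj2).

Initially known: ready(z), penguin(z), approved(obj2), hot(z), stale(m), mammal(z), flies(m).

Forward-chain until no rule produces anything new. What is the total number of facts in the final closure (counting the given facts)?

16

Round 1: (1) [signed(m) :- stale(m), penguin(z).]; (8) [red(obj2) :- approved(obj2), penguin(z).]; (9) [metal(obj2) :- mammal(z).]. New: signed(m), red(obj2), metal(obj2).
Round 2: (4) [visible(m) :- signed(m).]; (5) [cold(z) :- red(obj2), stale(m).]; (6) [bird(obj2) :- signed(m).]. New: visible(m), cold(z), bird(obj2).
Round 3: (2) [swims(z) :- cold(z).]; (3) [small(z) :- visible(m), mammal(z).]. New: swims(z), small(z).
Round 4: (10) [wooden(obj2) :- swims(z), bird(obj2).]. New: wooden(obj2).
Closure: {approved(obj2), bird(obj2), cold(z), flies(m), hot(z), mammal(z), metal(obj2), penguin(z), ready(z), red(obj2), signed(m), small(z), stale(m), swims(z), visible(m), wooden(obj2)} — 16 facts.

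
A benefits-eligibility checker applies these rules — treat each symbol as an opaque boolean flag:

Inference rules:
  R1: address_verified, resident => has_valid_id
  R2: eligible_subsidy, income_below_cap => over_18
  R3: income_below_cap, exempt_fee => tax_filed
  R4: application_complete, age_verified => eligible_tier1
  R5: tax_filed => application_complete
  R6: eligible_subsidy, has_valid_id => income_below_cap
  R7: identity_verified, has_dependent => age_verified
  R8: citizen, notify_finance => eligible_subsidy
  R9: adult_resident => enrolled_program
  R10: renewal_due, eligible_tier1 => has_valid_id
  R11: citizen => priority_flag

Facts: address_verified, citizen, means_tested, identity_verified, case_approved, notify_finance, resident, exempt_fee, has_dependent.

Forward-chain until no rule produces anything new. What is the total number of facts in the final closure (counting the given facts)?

18

Round 1: R1 [address_verified, resident => has_valid_id]; R7 [identity_verified, has_dependent => age_verified]; R8 [citizen, notify_finance => eligible_subsidy]; R11 [citizen => priority_flag]. New: has_valid_id, age_verified, eligible_subsidy, priority_flag.
Round 2: R6 [eligible_subsidy, has_valid_id => income_below_cap]. New: income_below_cap.
Round 3: R2 [eligible_subsidy, income_below_cap => over_18]; R3 [income_below_cap, exempt_fee => tax_filed]. New: over_18, tax_filed.
Round 4: R5 [tax_filed => application_complete]. New: application_complete.
Round 5: R4 [application_complete, age_verified => eligible_tier1]. New: eligible_tier1.
Closure: {address_verified, age_verified, application_complete, case_approved, citizen, eligible_subsidy, eligible_tier1, exempt_fee, has_dependent, has_valid_id, identity_verified, income_below_cap, means_tested, notify_finance, over_18, priority_flag, resident, tax_filed} — 18 facts.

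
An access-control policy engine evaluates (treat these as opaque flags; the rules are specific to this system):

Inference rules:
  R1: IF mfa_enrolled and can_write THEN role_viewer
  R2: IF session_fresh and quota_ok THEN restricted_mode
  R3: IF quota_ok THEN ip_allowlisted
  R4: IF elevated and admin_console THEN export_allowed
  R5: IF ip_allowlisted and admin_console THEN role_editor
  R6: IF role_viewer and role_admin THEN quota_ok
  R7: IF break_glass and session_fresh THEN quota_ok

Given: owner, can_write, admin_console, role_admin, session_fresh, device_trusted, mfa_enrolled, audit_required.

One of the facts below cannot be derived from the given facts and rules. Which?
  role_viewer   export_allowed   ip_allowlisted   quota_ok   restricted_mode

Round 1: R1 [IF mfa_enrolled and can_write THEN role_viewer]. New: role_viewer.
Round 2: R6 [IF role_viewer and role_admin THEN quota_ok]. New: quota_ok.
Round 3: R2 [IF session_fresh and quota_ok THEN restricted_mode]; R3 [IF quota_ok THEN ip_allowlisted]. New: restricted_mode, ip_allowlisted.
Round 4: R5 [IF ip_allowlisted and admin_console THEN role_editor]. New: role_editor.
Derived: role_viewer (round 1), ip_allowlisted (round 3), restricted_mode (round 3), quota_ok (round 2). export_allowed never appears in any round.

export_allowed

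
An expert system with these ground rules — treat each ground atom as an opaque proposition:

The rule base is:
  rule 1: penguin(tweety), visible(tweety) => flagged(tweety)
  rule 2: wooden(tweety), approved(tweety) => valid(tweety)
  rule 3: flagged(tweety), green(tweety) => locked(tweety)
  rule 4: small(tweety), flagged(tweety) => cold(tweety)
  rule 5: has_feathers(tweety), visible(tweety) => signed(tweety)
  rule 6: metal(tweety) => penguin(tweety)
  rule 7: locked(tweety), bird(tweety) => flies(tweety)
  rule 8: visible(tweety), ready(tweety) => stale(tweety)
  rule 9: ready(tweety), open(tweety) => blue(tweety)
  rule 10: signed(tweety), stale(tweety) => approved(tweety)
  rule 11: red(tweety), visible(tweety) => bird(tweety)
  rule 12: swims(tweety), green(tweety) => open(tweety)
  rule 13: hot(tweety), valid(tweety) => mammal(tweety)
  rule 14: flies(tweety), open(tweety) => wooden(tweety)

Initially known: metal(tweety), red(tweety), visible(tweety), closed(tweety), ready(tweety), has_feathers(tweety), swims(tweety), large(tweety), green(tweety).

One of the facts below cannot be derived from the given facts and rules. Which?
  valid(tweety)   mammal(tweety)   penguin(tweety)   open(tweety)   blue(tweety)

Round 1: rule 5 [has_feathers(tweety), visible(tweety) => signed(tweety)]; rule 6 [metal(tweety) => penguin(tweety)]; rule 8 [visible(tweety), ready(tweety) => stale(tweety)]; rule 11 [red(tweety), visible(tweety) => bird(tweety)]; rule 12 [swims(tweety), green(tweety) => open(tweety)]. Adds signed(tweety), penguin(tweety), stale(tweety), bird(tweety), open(tweety).
Round 2: rule 1 [penguin(tweety), visible(tweety) => flagged(tweety)]; rule 9 [ready(tweety), open(tweety) => blue(tweety)]; rule 10 [signed(tweety), stale(tweety) => approved(tweety)]. Adds flagged(tweety), blue(tweety), approved(tweety).
Round 3: rule 3 [flagged(tweety), green(tweety) => locked(tweety)]. Adds locked(tweety).
Round 4: rule 7 [locked(tweety), bird(tweety) => flies(tweety)]. Adds flies(tweety).
Round 5: rule 14 [flies(tweety), open(tweety) => wooden(tweety)]. Adds wooden(tweety).
Round 6: rule 2 [wooden(tweety), approved(tweety) => valid(tweety)]. Adds valid(tweety).
Derived: valid(tweety) (round 6), open(tweety) (round 1), penguin(tweety) (round 1), blue(tweety) (round 2). mammal(tweety) never appears in any round.

mammal(tweety)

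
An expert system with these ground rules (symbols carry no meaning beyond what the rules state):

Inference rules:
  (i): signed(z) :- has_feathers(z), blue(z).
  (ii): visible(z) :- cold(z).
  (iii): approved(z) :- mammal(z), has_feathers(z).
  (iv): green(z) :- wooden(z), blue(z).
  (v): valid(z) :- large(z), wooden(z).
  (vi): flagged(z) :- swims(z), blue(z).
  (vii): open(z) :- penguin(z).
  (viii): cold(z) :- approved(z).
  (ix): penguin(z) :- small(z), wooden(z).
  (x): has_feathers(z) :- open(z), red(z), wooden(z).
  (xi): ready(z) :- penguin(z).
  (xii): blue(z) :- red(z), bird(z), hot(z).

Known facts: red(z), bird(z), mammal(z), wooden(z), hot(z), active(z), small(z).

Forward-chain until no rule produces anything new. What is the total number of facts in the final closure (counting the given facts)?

Round 1 fires (ix), (xii), giving penguin(z), blue(z).
Round 2 fires (iv), (vii), (xi), giving green(z), open(z), ready(z).
Round 3 fires (x), giving has_feathers(z).
Round 4 fires (i), (iii), giving signed(z), approved(z).
Round 5 fires (viii), giving cold(z).
Round 6 fires (ii), giving visible(z).
Closure: {active(z), approved(z), bird(z), blue(z), cold(z), green(z), has_feathers(z), hot(z), mammal(z), open(z), penguin(z), ready(z), red(z), signed(z), small(z), visible(z), wooden(z)} — 17 facts.

17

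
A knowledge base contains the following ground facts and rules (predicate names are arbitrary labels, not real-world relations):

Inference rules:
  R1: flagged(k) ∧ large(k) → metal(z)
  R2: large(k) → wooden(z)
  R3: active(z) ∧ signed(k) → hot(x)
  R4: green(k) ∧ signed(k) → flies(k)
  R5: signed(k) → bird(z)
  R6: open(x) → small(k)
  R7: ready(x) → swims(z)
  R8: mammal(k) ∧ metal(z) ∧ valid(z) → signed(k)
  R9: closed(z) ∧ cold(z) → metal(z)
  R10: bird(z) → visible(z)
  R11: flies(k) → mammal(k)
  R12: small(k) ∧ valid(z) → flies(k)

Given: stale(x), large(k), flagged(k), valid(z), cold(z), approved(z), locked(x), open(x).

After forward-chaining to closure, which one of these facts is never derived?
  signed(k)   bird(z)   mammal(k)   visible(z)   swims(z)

Round 1 — R1, R2, R6, derive metal(z), wooden(z), small(k).
Round 2 — R12, derive flies(k).
Round 3 — R11, derive mammal(k).
Round 4 — R8, derive signed(k).
Round 5 — R5, derive bird(z).
Round 6 — R10, derive visible(z).
Derived: mammal(k) (round 3), bird(z) (round 5), signed(k) (round 4), visible(z) (round 6). swims(z) never appears in any round.

swims(z)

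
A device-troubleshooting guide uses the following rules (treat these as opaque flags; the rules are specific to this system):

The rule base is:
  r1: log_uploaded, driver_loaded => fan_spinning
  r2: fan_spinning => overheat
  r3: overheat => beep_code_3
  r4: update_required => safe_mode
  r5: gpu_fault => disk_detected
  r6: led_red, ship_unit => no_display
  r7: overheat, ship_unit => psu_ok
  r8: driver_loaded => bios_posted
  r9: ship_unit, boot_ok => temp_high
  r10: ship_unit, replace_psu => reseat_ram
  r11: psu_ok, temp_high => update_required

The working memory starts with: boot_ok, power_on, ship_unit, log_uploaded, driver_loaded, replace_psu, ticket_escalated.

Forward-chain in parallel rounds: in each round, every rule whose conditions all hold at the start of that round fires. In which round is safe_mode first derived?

[1] r1 [log_uploaded, driver_loaded => fan_spinning]; r8 [driver_loaded => bios_posted]; r9 [ship_unit, boot_ok => temp_high]; r10 [ship_unit, replace_psu => reseat_ram]. ⇒ new: fan_spinning, bios_posted, temp_high, reseat_ram.
[2] r2 [fan_spinning => overheat]. ⇒ new: overheat.
[3] r3 [overheat => beep_code_3]; r7 [overheat, ship_unit => psu_ok]. ⇒ new: beep_code_3, psu_ok.
[4] r11 [psu_ok, temp_high => update_required]. ⇒ new: update_required.
[5] r4 [update_required => safe_mode]. ⇒ new: safe_mode.
safe_mode first appears in round 5.

5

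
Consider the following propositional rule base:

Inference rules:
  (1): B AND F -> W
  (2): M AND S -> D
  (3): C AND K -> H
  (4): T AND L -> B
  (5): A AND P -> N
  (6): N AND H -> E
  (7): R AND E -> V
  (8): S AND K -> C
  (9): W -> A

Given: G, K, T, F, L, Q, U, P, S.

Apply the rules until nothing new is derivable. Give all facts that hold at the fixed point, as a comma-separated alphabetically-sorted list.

[1] (4) [T AND L -> B]; (8) [S AND K -> C]. ⇒ new: B, C.
[2] (1) [B AND F -> W]; (3) [C AND K -> H]. ⇒ new: W, H.
[3] (9) [W -> A]. ⇒ new: A.
[4] (5) [A AND P -> N]. ⇒ new: N.
[5] (6) [N AND H -> E]. ⇒ new: E.

A, B, C, E, F, G, H, K, L, N, P, Q, S, T, U, W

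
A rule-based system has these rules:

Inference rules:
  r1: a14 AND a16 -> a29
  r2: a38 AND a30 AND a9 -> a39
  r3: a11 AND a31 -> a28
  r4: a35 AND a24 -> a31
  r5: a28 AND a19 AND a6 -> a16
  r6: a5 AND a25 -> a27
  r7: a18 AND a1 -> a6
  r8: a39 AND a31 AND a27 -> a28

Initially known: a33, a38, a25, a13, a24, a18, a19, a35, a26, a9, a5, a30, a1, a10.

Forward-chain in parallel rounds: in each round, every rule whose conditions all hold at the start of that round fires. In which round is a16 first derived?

3

Round 1: r2 [a38 AND a30 AND a9 -> a39]; r4 [a35 AND a24 -> a31]; r6 [a5 AND a25 -> a27]; r7 [a18 AND a1 -> a6]. New: a39, a31, a27, a6.
Round 2: r8 [a39 AND a31 AND a27 -> a28]. New: a28.
Round 3: r5 [a28 AND a19 AND a6 -> a16]. New: a16.
a16 first appears in round 3.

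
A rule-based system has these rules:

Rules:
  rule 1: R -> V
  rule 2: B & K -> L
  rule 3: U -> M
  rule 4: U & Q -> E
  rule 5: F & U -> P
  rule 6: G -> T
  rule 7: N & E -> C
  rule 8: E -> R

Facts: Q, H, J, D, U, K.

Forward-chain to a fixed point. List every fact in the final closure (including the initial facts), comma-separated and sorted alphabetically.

Round 1 — rule 3, rule 4, derive M, E.
Round 2 — rule 8, derive R.
Round 3 — rule 1, derive V.

D, E, H, J, K, M, Q, R, U, V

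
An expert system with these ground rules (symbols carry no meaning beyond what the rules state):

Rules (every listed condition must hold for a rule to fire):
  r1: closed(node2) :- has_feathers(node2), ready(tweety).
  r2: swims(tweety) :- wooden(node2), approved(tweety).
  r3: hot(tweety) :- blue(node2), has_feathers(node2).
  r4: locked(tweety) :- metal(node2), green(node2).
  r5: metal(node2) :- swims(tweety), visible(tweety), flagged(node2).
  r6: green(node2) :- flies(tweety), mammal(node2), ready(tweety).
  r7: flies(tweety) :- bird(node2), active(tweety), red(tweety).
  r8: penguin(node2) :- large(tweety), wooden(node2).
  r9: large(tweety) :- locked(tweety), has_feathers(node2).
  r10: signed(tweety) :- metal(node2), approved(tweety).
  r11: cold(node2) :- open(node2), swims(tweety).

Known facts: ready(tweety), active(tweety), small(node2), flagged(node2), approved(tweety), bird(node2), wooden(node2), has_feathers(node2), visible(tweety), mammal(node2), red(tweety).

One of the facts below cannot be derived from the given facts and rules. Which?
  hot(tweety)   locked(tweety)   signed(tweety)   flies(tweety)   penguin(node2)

Round 1 — r1, r2, r7, derive closed(node2), swims(tweety), flies(tweety).
Round 2 — r5, r6, derive metal(node2), green(node2).
Round 3 — r4, r10, derive locked(tweety), signed(tweety).
Round 4 — r9, derive large(tweety).
Round 5 — r8, derive penguin(node2).
Derived: penguin(node2) (round 5), signed(tweety) (round 3), locked(tweety) (round 3), flies(tweety) (round 1). hot(tweety) never appears in any round.

hot(tweety)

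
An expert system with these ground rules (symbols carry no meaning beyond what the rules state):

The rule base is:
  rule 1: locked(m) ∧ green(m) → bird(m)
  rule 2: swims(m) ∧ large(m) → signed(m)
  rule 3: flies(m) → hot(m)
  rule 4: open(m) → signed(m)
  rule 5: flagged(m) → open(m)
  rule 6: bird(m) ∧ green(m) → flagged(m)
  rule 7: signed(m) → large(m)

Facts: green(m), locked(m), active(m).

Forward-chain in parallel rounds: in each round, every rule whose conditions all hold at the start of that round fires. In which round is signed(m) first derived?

4

Round 1 — rule 1, derive bird(m).
Round 2 — rule 6, derive flagged(m).
Round 3 — rule 5, derive open(m).
Round 4 — rule 4, derive signed(m).
signed(m) first appears in round 4.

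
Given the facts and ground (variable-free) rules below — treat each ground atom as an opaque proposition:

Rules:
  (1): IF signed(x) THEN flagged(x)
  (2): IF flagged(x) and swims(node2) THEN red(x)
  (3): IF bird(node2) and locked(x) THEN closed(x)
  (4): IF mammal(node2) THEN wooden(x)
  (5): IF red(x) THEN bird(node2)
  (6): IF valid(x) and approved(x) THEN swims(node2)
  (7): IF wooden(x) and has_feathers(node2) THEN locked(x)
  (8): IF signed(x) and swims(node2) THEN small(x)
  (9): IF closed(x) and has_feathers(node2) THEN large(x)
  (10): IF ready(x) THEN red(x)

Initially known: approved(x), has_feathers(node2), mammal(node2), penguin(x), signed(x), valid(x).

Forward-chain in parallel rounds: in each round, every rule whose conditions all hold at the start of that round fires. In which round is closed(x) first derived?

[1] (1) [IF signed(x) THEN flagged(x)]; (4) [IF mammal(node2) THEN wooden(x)]; (6) [IF valid(x) and approved(x) THEN swims(node2)]. ⇒ new: flagged(x), wooden(x), swims(node2).
[2] (2) [IF flagged(x) and swims(node2) THEN red(x)]; (7) [IF wooden(x) and has_feathers(node2) THEN locked(x)]; (8) [IF signed(x) and swims(node2) THEN small(x)]. ⇒ new: red(x), locked(x), small(x).
[3] (5) [IF red(x) THEN bird(node2)]. ⇒ new: bird(node2).
[4] (3) [IF bird(node2) and locked(x) THEN closed(x)]. ⇒ new: closed(x).
closed(x) first appears in round 4.

4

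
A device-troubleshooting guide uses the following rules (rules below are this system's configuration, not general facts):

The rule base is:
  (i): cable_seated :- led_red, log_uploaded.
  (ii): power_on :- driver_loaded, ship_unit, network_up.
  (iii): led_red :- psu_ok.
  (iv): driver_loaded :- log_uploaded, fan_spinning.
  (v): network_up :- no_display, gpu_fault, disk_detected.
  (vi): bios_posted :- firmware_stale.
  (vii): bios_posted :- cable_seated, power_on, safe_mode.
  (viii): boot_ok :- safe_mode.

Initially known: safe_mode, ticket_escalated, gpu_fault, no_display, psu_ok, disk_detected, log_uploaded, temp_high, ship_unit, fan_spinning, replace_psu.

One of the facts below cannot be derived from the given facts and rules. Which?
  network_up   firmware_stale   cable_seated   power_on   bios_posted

firmware_stale

Round 1 — (iii), (iv), (v), (viii), derive led_red, driver_loaded, network_up, boot_ok.
Round 2 — (i), (ii), derive cable_seated, power_on.
Round 3 — (vii), derive bios_posted.
Derived: cable_seated (round 2), network_up (round 1), bios_posted (round 3), power_on (round 2). firmware_stale never appears in any round.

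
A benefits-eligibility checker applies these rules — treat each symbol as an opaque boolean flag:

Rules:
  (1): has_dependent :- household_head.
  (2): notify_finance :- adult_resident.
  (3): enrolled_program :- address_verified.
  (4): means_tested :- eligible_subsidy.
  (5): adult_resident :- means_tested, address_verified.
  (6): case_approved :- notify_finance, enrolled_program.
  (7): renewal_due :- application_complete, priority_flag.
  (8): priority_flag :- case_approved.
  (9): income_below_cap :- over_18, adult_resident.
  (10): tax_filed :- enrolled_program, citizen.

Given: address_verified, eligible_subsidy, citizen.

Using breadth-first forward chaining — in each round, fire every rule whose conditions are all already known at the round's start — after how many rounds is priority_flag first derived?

[1] (3) [enrolled_program :- address_verified.]; (4) [means_tested :- eligible_subsidy.]. ⇒ new: enrolled_program, means_tested.
[2] (5) [adult_resident :- means_tested, address_verified.]; (10) [tax_filed :- enrolled_program, citizen.]. ⇒ new: adult_resident, tax_filed.
[3] (2) [notify_finance :- adult_resident.]. ⇒ new: notify_finance.
[4] (6) [case_approved :- notify_finance, enrolled_program.]. ⇒ new: case_approved.
[5] (8) [priority_flag :- case_approved.]. ⇒ new: priority_flag.
priority_flag first appears in round 5.

5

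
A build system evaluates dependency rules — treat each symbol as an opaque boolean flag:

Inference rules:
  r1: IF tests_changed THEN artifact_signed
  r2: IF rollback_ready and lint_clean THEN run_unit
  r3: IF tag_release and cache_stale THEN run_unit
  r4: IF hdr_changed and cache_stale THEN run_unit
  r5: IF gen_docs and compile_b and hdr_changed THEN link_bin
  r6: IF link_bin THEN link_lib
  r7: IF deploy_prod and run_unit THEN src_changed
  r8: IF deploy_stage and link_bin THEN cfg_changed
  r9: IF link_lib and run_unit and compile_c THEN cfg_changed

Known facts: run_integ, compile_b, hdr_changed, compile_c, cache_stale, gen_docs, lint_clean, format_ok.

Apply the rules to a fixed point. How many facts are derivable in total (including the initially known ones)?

12

Round 1 fires r4, r5, giving run_unit, link_bin.
Round 2 fires r6, giving link_lib.
Round 3 fires r9, giving cfg_changed.
Closure: {cache_stale, cfg_changed, compile_b, compile_c, format_ok, gen_docs, hdr_changed, link_bin, link_lib, lint_clean, run_integ, run_unit} — 12 facts.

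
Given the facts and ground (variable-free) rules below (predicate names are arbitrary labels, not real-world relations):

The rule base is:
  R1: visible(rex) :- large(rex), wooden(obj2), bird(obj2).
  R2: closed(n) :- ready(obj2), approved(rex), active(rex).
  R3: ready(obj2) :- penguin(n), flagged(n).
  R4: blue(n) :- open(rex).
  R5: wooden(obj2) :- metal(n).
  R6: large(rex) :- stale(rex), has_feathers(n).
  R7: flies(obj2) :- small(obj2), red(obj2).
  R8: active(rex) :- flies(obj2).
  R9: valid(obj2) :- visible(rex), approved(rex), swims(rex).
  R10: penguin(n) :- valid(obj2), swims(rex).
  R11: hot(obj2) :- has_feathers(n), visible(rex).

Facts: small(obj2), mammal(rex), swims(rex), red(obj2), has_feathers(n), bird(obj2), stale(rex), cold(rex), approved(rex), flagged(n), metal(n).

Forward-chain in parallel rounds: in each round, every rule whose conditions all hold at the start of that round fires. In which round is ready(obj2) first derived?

5

Round 1: R5 [wooden(obj2) :- metal(n).]; R6 [large(rex) :- stale(rex), has_feathers(n).]; R7 [flies(obj2) :- small(obj2), red(obj2).]. New: wooden(obj2), large(rex), flies(obj2).
Round 2: R1 [visible(rex) :- large(rex), wooden(obj2), bird(obj2).]; R8 [active(rex) :- flies(obj2).]. New: visible(rex), active(rex).
Round 3: R9 [valid(obj2) :- visible(rex), approved(rex), swims(rex).]; R11 [hot(obj2) :- has_feathers(n), visible(rex).]. New: valid(obj2), hot(obj2).
Round 4: R10 [penguin(n) :- valid(obj2), swims(rex).]. New: penguin(n).
Round 5: R3 [ready(obj2) :- penguin(n), flagged(n).]. New: ready(obj2).
ready(obj2) first appears in round 5.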